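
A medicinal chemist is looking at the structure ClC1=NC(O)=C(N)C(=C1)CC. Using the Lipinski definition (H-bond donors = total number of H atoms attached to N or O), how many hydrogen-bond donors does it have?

3

Donors: find every N or O and count the H atoms it carries.
  atom 3 (N): bond orders sum to 3 → 0 H
  atom 5 (O): bond orders sum to 1 → 1 H
  atom 7 (N): bond orders sum to 1 → 2 H
Lipinski HBD = 3.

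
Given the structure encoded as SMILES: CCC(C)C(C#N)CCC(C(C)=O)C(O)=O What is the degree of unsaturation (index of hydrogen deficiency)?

Molecular formula: C12H19NO3.
DoU = (2C + 2 + N − H − X) / 2, where X is the halogen count and O/S are ignored.
    = (2·12 + 2 + 1 − 19 − 0) / 2 = 8 / 2 = 4.

4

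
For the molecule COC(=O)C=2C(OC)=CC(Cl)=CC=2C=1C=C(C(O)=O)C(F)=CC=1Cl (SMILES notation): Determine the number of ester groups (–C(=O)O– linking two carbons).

1

The ester motif appears at heavy-atom position 3 in the SMILES.
Other groups present: 1 carboxylic acid, 1 ether.
Ester count: 1.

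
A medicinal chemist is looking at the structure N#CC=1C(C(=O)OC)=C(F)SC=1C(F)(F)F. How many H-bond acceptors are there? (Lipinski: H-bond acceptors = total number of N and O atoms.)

3

N atoms: 1; O atoms: 2.
Lipinski HBA = 1 + 2 = 3.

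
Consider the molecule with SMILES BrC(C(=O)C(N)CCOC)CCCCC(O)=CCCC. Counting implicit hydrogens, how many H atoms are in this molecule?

28

Walk through each heavy atom and fill implicit hydrogens from standard valence (C 4, N 3, O 2, S 2, halogen 1):
  atom 1: Br (halogen, monovalent) → 0 H
  atom 2: C, bond orders sum to 3 (valence 4) → 1 H
  atom 3: C, bond orders sum to 4 (valence 4) → 0 H
  atom 4: O, bond orders sum to 2 (valence 2) → 0 H
  atom 5: C, bond orders sum to 3 (valence 4) → 1 H
  atom 6: N, bond orders sum to 1 (valence 3) → 2 H
  atom 7: C, bond orders sum to 2 (valence 4) → 2 H
  atom 8: C, bond orders sum to 2 (valence 4) → 2 H
  atom 9: O, bond orders sum to 2 (valence 2) → 0 H
  atom 10: C, bond orders sum to 1 (valence 4) → 3 H
  atom 11: C, bond orders sum to 2 (valence 4) → 2 H
  atom 12: C, bond orders sum to 2 (valence 4) → 2 H
  atom 13: C, bond orders sum to 2 (valence 4) → 2 H
  atom 14: C, bond orders sum to 2 (valence 4) → 2 H
  atom 15: C, bond orders sum to 4 (valence 4) → 0 H
  atom 16: O, bond orders sum to 1 (valence 2) → 1 H
  atom 17: C, bond orders sum to 3 (valence 4) → 1 H
  atom 18: C, bond orders sum to 2 (valence 4) → 2 H
  atom 19: C, bond orders sum to 2 (valence 4) → 2 H
  atom 20: C, bond orders sum to 1 (valence 4) → 3 H
Total hydrogens: 28.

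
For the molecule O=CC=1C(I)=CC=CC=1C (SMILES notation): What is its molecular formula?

C8H7IO

Walk through each heavy atom and fill implicit hydrogens from standard valence (C 4, N 3, O 2, S 2, halogen 1):
  atom 1: O, bond orders sum to 2 (valence 2) → 0 H
  atom 2: C, bond orders sum to 3 (valence 4) → 1 H
  atom 3: C, bond orders sum to 4 (valence 4) → 0 H
  atom 4: C, bond orders sum to 4 (valence 4) → 0 H
  atom 5: I (halogen, monovalent) → 0 H
  atom 6: C, bond orders sum to 3 (valence 4) → 1 H
  atom 7: C, bond orders sum to 3 (valence 4) → 1 H
  atom 8: C, bond orders sum to 3 (valence 4) → 1 H
  atom 9: C, bond orders sum to 4 (valence 4) → 0 H
  atom 10: C, bond orders sum to 1 (valence 4) → 3 H
Totals → C:8, H:7, I:1, O:1.
In Hill order: C8H7IO.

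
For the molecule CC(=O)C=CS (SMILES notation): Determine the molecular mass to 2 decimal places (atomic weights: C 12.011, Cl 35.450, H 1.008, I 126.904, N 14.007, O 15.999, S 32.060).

First, the molecular formula is C4H6OS (counting implicit H from valence).
  C: 4 × 12.011 = 48.044
  H: 6 × 1.008 = 6.048
  O: 1 × 15.999 = 15.999
  S: 1 × 32.060 = 32.060
Sum: 4×12.011 + 6×1.008 + 1×15.999 + 1×32.060 = 102.151 → 102.15 g/mol.

102.15 g/mol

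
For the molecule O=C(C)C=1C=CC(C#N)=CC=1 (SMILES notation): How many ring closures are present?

In SMILES, each pair of matching ring-closure digits denotes one ring-closing bond; the number of such bonds equals the number of independent rings.
Ring-closure bonds here: 1.

1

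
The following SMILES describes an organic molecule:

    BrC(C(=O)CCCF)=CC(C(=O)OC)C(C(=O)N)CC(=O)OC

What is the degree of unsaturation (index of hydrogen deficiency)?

5

Degree of unsaturation = (number of rings) + (number of π bonds).
Ring closures in the SMILES: 0.
π bonds: 5 double bonds (each 1 DoU) → 5 DoU from unsaturation.
Total DoU = 0 + 5 = 5.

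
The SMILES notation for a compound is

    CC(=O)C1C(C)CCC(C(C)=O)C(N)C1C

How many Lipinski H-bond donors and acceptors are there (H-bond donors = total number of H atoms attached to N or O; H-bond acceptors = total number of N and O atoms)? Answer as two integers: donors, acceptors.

Donors: find every N or O and count the H atoms it carries.
  atom 3 (O): bond orders sum to 2 → 0 H
  atom 12 (O): bond orders sum to 2 → 0 H
  atom 14 (N): bond orders sum to 1 → 2 H
Lipinski HBD = 2.
Acceptors: N atoms = 1, O atoms = 2 → HBA = 3.

2, 3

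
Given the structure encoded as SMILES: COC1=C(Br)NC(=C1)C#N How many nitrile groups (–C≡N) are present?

The nitrile motif appears at heavy-atom position 9 in the SMILES.
Other groups present: 1 ether.
Nitrile count: 1.

1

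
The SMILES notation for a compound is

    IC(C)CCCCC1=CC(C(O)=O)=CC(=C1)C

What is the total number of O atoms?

Scan the SMILES for O atoms (remember two-letter symbols like Cl and Br are single atoms).
Oxygen count: 2.

2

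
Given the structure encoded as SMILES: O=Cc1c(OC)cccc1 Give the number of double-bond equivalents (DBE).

Molecular formula: C8H8O2.
DoU = (2C + 2 + N − H − X) / 2, where X is the halogen count and O/S are ignored.
    = (2·8 + 2 + 0 − 8 − 0) / 2 = 10 / 2 = 5.

5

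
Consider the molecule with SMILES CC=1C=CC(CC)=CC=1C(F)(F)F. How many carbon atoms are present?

10

Count every carbon token in the SMILES (each C, including those in ring-closure positions and inside branches).
Carbon count: 10.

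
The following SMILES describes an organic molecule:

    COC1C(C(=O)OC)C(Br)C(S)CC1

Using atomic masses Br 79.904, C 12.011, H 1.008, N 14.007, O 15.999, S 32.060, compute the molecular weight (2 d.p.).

First, the molecular formula is C9H15BrO3S (counting implicit H from valence).
  Br: 1 × 79.904 = 79.904
  C: 9 × 12.011 = 108.099
  H: 15 × 1.008 = 15.120
  O: 3 × 15.999 = 47.997
  S: 1 × 32.060 = 32.060
Sum: 1×79.904 + 9×12.011 + 15×1.008 + 3×15.999 + 1×32.060 = 283.180 → 283.18 g/mol.

283.18 g/mol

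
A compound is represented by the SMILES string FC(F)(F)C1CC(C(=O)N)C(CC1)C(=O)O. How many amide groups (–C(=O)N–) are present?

The amide motif appears at heavy-atom position 8 in the SMILES.
Other groups present: 1 carboxylic acid.
Amide count: 1.

1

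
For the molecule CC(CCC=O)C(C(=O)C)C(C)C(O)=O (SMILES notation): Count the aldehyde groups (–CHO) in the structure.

The aldehyde motif appears at heavy-atom position 5 in the SMILES.
Other groups present: 1 carboxylic acid, 1 ketone.
Aldehyde count: 1.

1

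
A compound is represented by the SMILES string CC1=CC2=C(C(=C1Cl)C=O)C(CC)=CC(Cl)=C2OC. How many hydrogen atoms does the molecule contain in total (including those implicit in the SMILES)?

Walk through each heavy atom and fill implicit hydrogens from standard valence (C 4, N 3, O 2, S 2, halogen 1):
  atom 1: C, bond orders sum to 1 (valence 4) → 3 H
  atom 2: C, bond orders sum to 4 (valence 4) → 0 H
  atom 3: C, bond orders sum to 3 (valence 4) → 1 H
  atom 4: C, bond orders sum to 4 (valence 4) → 0 H
  atom 5: C, bond orders sum to 4 (valence 4) → 0 H
  atom 6: C, bond orders sum to 4 (valence 4) → 0 H
  atom 7: C, bond orders sum to 4 (valence 4) → 0 H
  atom 8: Cl (halogen, monovalent) → 0 H
  atom 9: C, bond orders sum to 3 (valence 4) → 1 H
  atom 10: O, bond orders sum to 2 (valence 2) → 0 H
  atom 11: C, bond orders sum to 4 (valence 4) → 0 H
  atom 12: C, bond orders sum to 2 (valence 4) → 2 H
  atom 13: C, bond orders sum to 1 (valence 4) → 3 H
  atom 14: C, bond orders sum to 3 (valence 4) → 1 H
  atom 15: C, bond orders sum to 4 (valence 4) → 0 H
  atom 16: Cl (halogen, monovalent) → 0 H
  atom 17: C, bond orders sum to 4 (valence 4) → 0 H
  atom 18: O, bond orders sum to 2 (valence 2) → 0 H
  atom 19: C, bond orders sum to 1 (valence 4) → 3 H
Total hydrogens: 14.

14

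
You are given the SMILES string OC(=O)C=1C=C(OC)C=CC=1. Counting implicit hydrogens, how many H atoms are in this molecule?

Walk through each heavy atom and fill implicit hydrogens from standard valence (C 4, N 3, O 2, S 2, halogen 1):
  atom 1: O, bond orders sum to 1 (valence 2) → 1 H
  atom 2: C, bond orders sum to 4 (valence 4) → 0 H
  atom 3: O, bond orders sum to 2 (valence 2) → 0 H
  atom 4: C, bond orders sum to 4 (valence 4) → 0 H
  atom 5: C, bond orders sum to 3 (valence 4) → 1 H
  atom 6: C, bond orders sum to 4 (valence 4) → 0 H
  atom 7: O, bond orders sum to 2 (valence 2) → 0 H
  atom 8: C, bond orders sum to 1 (valence 4) → 3 H
  atom 9: C, bond orders sum to 3 (valence 4) → 1 H
  atom 10: C, bond orders sum to 3 (valence 4) → 1 H
  atom 11: C, bond orders sum to 3 (valence 4) → 1 H
Total hydrogens: 8.

8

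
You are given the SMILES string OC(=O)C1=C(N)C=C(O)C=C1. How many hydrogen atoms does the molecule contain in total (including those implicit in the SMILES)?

Walk through each heavy atom and fill implicit hydrogens from standard valence (C 4, N 3, O 2, S 2, halogen 1):
  atom 1: O, bond orders sum to 1 (valence 2) → 1 H
  atom 2: C, bond orders sum to 4 (valence 4) → 0 H
  atom 3: O, bond orders sum to 2 (valence 2) → 0 H
  atom 4: C, bond orders sum to 4 (valence 4) → 0 H
  atom 5: C, bond orders sum to 4 (valence 4) → 0 H
  atom 6: N, bond orders sum to 1 (valence 3) → 2 H
  atom 7: C, bond orders sum to 3 (valence 4) → 1 H
  atom 8: C, bond orders sum to 4 (valence 4) → 0 H
  atom 9: O, bond orders sum to 1 (valence 2) → 1 H
  atom 10: C, bond orders sum to 3 (valence 4) → 1 H
  atom 11: C, bond orders sum to 3 (valence 4) → 1 H
Total hydrogens: 7.

7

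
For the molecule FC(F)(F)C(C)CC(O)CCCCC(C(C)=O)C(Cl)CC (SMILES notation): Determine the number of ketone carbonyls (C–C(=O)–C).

1

The ketone motif appears at heavy-atom position 15 in the SMILES.
Other groups present: 1 hydroxyl.
Ketone count: 1.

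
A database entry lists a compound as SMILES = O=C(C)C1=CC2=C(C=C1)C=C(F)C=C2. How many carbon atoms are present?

Count every carbon token in the SMILES (each C, including those in ring-closure positions and inside branches).
Carbon count: 12.

12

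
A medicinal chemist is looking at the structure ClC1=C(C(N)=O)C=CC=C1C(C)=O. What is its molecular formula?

C9H8ClNO2

Walk through each heavy atom and fill implicit hydrogens from standard valence (C 4, N 3, O 2, S 2, halogen 1):
  atom 1: Cl (halogen, monovalent) → 0 H
  atom 2: C, bond orders sum to 4 (valence 4) → 0 H
  atom 3: C, bond orders sum to 4 (valence 4) → 0 H
  atom 4: C, bond orders sum to 4 (valence 4) → 0 H
  atom 5: N, bond orders sum to 1 (valence 3) → 2 H
  atom 6: O, bond orders sum to 2 (valence 2) → 0 H
  atom 7: C, bond orders sum to 3 (valence 4) → 1 H
  atom 8: C, bond orders sum to 3 (valence 4) → 1 H
  atom 9: C, bond orders sum to 3 (valence 4) → 1 H
  atom 10: C, bond orders sum to 4 (valence 4) → 0 H
  atom 11: C, bond orders sum to 4 (valence 4) → 0 H
  atom 12: C, bond orders sum to 1 (valence 4) → 3 H
  atom 13: O, bond orders sum to 2 (valence 2) → 0 H
Totals → C:9, H:8, Cl:1, N:1, O:2.
In Hill order: C9H8ClNO2.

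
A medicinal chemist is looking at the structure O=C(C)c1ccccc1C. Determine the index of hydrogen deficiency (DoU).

5

Molecular formula: C9H10O.
DoU = (2C + 2 + N − H − X) / 2, where X is the halogen count and O/S are ignored.
    = (2·9 + 2 + 0 − 10 − 0) / 2 = 10 / 2 = 5.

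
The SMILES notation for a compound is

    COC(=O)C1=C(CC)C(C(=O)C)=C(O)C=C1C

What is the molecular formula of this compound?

C13H16O4

Walk through each heavy atom and fill implicit hydrogens from standard valence (C 4, N 3, O 2, S 2, halogen 1):
  atom 1: C, bond orders sum to 1 (valence 4) → 3 H
  atom 2: O, bond orders sum to 2 (valence 2) → 0 H
  atom 3: C, bond orders sum to 4 (valence 4) → 0 H
  atom 4: O, bond orders sum to 2 (valence 2) → 0 H
  atom 5: C, bond orders sum to 4 (valence 4) → 0 H
  atom 6: C, bond orders sum to 4 (valence 4) → 0 H
  atom 7: C, bond orders sum to 2 (valence 4) → 2 H
  atom 8: C, bond orders sum to 1 (valence 4) → 3 H
  atom 9: C, bond orders sum to 4 (valence 4) → 0 H
  atom 10: C, bond orders sum to 4 (valence 4) → 0 H
  atom 11: O, bond orders sum to 2 (valence 2) → 0 H
  atom 12: C, bond orders sum to 1 (valence 4) → 3 H
  atom 13: C, bond orders sum to 4 (valence 4) → 0 H
  atom 14: O, bond orders sum to 1 (valence 2) → 1 H
  atom 15: C, bond orders sum to 3 (valence 4) → 1 H
  atom 16: C, bond orders sum to 4 (valence 4) → 0 H
  atom 17: C, bond orders sum to 1 (valence 4) → 3 H
Totals → C:13, H:16, O:4.
In Hill order: C13H16O4.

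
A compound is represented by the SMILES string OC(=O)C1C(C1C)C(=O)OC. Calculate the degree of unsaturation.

3

Molecular formula: C7H10O4.
DoU = (2C + 2 + N − H − X) / 2, where X is the halogen count and O/S are ignored.
    = (2·7 + 2 + 0 − 10 − 0) / 2 = 6 / 2 = 3.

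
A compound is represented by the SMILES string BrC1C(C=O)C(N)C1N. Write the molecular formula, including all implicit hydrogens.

Walk through each heavy atom and fill implicit hydrogens from standard valence (C 4, N 3, O 2, S 2, halogen 1):
  atom 1: Br (halogen, monovalent) → 0 H
  atom 2: C, bond orders sum to 3 (valence 4) → 1 H
  atom 3: C, bond orders sum to 3 (valence 4) → 1 H
  atom 4: C, bond orders sum to 3 (valence 4) → 1 H
  atom 5: O, bond orders sum to 2 (valence 2) → 0 H
  atom 6: C, bond orders sum to 3 (valence 4) → 1 H
  atom 7: N, bond orders sum to 1 (valence 3) → 2 H
  atom 8: C, bond orders sum to 3 (valence 4) → 1 H
  atom 9: N, bond orders sum to 1 (valence 3) → 2 H
Totals → C:5, H:9, Br:1, N:2, O:1.

C5H9BrN2O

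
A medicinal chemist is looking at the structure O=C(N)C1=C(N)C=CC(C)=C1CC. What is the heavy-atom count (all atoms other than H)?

Every atom symbol written in the SMILES (organic subset) is one heavy atom; implicit H are not written.
Heavy atoms by element → C:10, N:2, O:1.
Total: 13.

13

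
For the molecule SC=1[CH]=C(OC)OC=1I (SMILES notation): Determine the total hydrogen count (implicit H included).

Walk through each heavy atom and fill implicit hydrogens from standard valence (C 4, N 3, O 2, S 2, halogen 1):
  atom 1: S, bond orders sum to 1 (valence 2) → 1 H
  atom 2: C, bond orders sum to 4 (valence 4) → 0 H
  atom 3: C with explicit H count 1
  atom 4: C, bond orders sum to 4 (valence 4) → 0 H
  atom 5: O, bond orders sum to 2 (valence 2) → 0 H
  atom 6: C, bond orders sum to 1 (valence 4) → 3 H
  atom 7: O, bond orders sum to 2 (valence 2) → 0 H
  atom 8: C, bond orders sum to 4 (valence 4) → 0 H
  atom 9: I (halogen, monovalent) → 0 H
Total hydrogens: 5.

5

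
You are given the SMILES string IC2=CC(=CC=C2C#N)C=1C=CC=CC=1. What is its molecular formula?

Walk through each heavy atom and fill implicit hydrogens from standard valence (C 4, N 3, O 2, S 2, halogen 1):
  atom 1: I (halogen, monovalent) → 0 H
  atom 2: C, bond orders sum to 4 (valence 4) → 0 H
  atom 3: C, bond orders sum to 3 (valence 4) → 1 H
  atom 4: C, bond orders sum to 4 (valence 4) → 0 H
  atom 5: C, bond orders sum to 3 (valence 4) → 1 H
  atom 6: C, bond orders sum to 3 (valence 4) → 1 H
  atom 7: C, bond orders sum to 4 (valence 4) → 0 H
  atom 8: C, bond orders sum to 4 (valence 4) → 0 H
  atom 9: N, bond orders sum to 3 (valence 3) → 0 H
  atom 10: C, bond orders sum to 4 (valence 4) → 0 H
  atom 11: C, bond orders sum to 3 (valence 4) → 1 H
  atom 12: C, bond orders sum to 3 (valence 4) → 1 H
  atom 13: C, bond orders sum to 3 (valence 4) → 1 H
  atom 14: C, bond orders sum to 3 (valence 4) → 1 H
  atom 15: C, bond orders sum to 3 (valence 4) → 1 H
Totals → C:13, H:8, I:1, N:1.
In Hill order: C13H8IN.

C13H8IN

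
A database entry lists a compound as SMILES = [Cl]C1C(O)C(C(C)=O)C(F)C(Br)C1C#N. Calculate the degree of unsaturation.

Degree of unsaturation = (number of rings) + (number of π bonds).
Ring closures in the SMILES: 1.
π bonds: 1 double bond (each 1 DoU), 1 triple bond (each 2 DoU) → 3 DoU from unsaturation.
Total DoU = 1 + 3 = 4.

4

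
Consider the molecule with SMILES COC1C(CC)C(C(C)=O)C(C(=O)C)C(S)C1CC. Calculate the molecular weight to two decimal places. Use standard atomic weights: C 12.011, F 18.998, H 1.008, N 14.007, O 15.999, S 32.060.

286.43 g/mol

First, the molecular formula is C15H26O3S (counting implicit H from valence).
  C: 15 × 12.011 = 180.165
  H: 26 × 1.008 = 26.208
  O: 3 × 15.999 = 47.997
  S: 1 × 32.060 = 32.060
Sum: 15×12.011 + 26×1.008 + 3×15.999 + 1×32.060 = 286.430 → 286.43 g/mol.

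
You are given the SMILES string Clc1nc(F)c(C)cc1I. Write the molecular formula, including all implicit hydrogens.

C6H4ClFIN

Walk through each heavy atom and fill implicit hydrogens from standard valence (C 4, N 3, O 2, S 2, halogen 1); for lowercase aromatic atoms, an aromatic c carries 1 H when it has two neighbours and 0 H with three, and aromatic n carries 0 H:
  atom 1: Cl (halogen, monovalent) → 0 H
  atom 2: aromatic c, 3 neighbours → 0 H
  atom 3: aromatic n, 2 neighbours → 0 H
  atom 4: aromatic c, 3 neighbours → 0 H
  atom 5: F (halogen, monovalent) → 0 H
  atom 6: aromatic c, 3 neighbours → 0 H
  atom 7: C, bond orders sum to 1 (valence 4) → 3 H
  atom 8: aromatic c, 2 neighbours → 1 H
  atom 9: aromatic c, 3 neighbours → 0 H
  atom 10: I (halogen, monovalent) → 0 H
Totals → C:6, H:4, Cl:1, F:1, I:1, N:1.
In Hill order: C6H4ClFIN.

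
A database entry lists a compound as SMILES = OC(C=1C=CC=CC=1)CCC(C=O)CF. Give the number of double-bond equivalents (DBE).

5

Degree of unsaturation = (number of rings) + (number of π bonds).
Ring closures in the SMILES: 1.
π bonds: 4 double bonds (each 1 DoU) → 4 DoU from unsaturation.
Total DoU = 1 + 4 = 5.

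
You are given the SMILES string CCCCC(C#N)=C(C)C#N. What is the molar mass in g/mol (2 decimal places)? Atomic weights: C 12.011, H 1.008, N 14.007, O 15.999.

148.21 g/mol

First, the molecular formula is C9H12N2 (counting implicit H from valence).
  C: 9 × 12.011 = 108.099
  H: 12 × 1.008 = 12.096
  N: 2 × 14.007 = 28.014
Sum: 9×12.011 + 12×1.008 + 2×14.007 = 148.209 → 148.21 g/mol.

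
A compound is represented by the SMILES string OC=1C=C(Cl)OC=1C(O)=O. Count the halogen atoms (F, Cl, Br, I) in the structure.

Halogen atoms appear at heavy-atom position 5 (1×Cl).
Other groups present: 1 carboxylic acid, 1 hydroxyl.
Halogen count: 1.

1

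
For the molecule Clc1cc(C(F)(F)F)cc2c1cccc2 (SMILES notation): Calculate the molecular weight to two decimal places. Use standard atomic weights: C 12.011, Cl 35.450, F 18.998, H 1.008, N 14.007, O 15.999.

First, the molecular formula is C11H6ClF3 (counting implicit H from valence).
  C: 11 × 12.011 = 132.121
  Cl: 1 × 35.450 = 35.450
  F: 3 × 18.998 = 56.994
  H: 6 × 1.008 = 6.048
Sum: 11×12.011 + 1×35.450 + 3×18.998 + 6×1.008 = 230.613 → 230.61 g/mol.

230.61 g/mol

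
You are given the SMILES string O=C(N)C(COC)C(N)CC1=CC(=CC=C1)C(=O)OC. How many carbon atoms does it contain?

Count every carbon token in the SMILES (each C, including those in ring-closure positions and inside branches).
Carbon count: 14.

14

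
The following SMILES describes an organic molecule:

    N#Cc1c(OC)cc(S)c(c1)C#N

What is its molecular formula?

C9H6N2OS

Walk through each heavy atom and fill implicit hydrogens from standard valence (C 4, N 3, O 2, S 2, halogen 1); for lowercase aromatic atoms, an aromatic c carries 1 H when it has two neighbours and 0 H with three, and aromatic n carries 0 H:
  atom 1: N, bond orders sum to 3 (valence 3) → 0 H
  atom 2: C, bond orders sum to 4 (valence 4) → 0 H
  atom 3: aromatic c, 3 neighbours → 0 H
  atom 4: aromatic c, 3 neighbours → 0 H
  atom 5: O, bond orders sum to 2 (valence 2) → 0 H
  atom 6: C, bond orders sum to 1 (valence 4) → 3 H
  atom 7: aromatic c, 2 neighbours → 1 H
  atom 8: aromatic c, 3 neighbours → 0 H
  atom 9: S, bond orders sum to 1 (valence 2) → 1 H
  atom 10: aromatic c, 3 neighbours → 0 H
  atom 11: aromatic c, 2 neighbours → 1 H
  atom 12: C, bond orders sum to 4 (valence 4) → 0 H
  atom 13: N, bond orders sum to 3 (valence 3) → 0 H
Totals → C:9, H:6, N:2, O:1, S:1.
In Hill order: C9H6N2OS.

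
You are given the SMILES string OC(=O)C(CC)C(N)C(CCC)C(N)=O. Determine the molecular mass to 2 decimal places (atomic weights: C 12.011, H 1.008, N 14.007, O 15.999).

216.28 g/mol

First, the molecular formula is C10H20N2O3 (counting implicit H from valence).
  C: 10 × 12.011 = 120.110
  H: 20 × 1.008 = 20.160
  N: 2 × 14.007 = 28.014
  O: 3 × 15.999 = 47.997
Sum: 10×12.011 + 20×1.008 + 2×14.007 + 3×15.999 = 216.281 → 216.28 g/mol.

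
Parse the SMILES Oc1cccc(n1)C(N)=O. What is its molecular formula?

Walk through each heavy atom and fill implicit hydrogens from standard valence (C 4, N 3, O 2, S 2, halogen 1); for lowercase aromatic atoms, an aromatic c carries 1 H when it has two neighbours and 0 H with three, and aromatic n carries 0 H:
  atom 1: O, bond orders sum to 1 (valence 2) → 1 H
  atom 2: aromatic c, 3 neighbours → 0 H
  atom 3: aromatic c, 2 neighbours → 1 H
  atom 4: aromatic c, 2 neighbours → 1 H
  atom 5: aromatic c, 2 neighbours → 1 H
  atom 6: aromatic c, 3 neighbours → 0 H
  atom 7: aromatic n, 2 neighbours → 0 H
  atom 8: C, bond orders sum to 4 (valence 4) → 0 H
  atom 9: N, bond orders sum to 1 (valence 3) → 2 H
  atom 10: O, bond orders sum to 2 (valence 2) → 0 H
Totals → C:6, H:6, N:2, O:2.
In Hill order: C6H6N2O2.

C6H6N2O2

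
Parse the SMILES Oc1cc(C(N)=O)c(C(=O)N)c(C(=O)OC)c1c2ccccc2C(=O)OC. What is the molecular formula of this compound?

Walk through each heavy atom and fill implicit hydrogens from standard valence (C 4, N 3, O 2, S 2, halogen 1); for lowercase aromatic atoms, an aromatic c carries 1 H when it has two neighbours and 0 H with three, and aromatic n carries 0 H:
  atom 1: O, bond orders sum to 1 (valence 2) → 1 H
  atom 2: aromatic c, 3 neighbours → 0 H
  atom 3: aromatic c, 2 neighbours → 1 H
  atom 4: aromatic c, 3 neighbours → 0 H
  atom 5: C, bond orders sum to 4 (valence 4) → 0 H
  atom 6: N, bond orders sum to 1 (valence 3) → 2 H
  atom 7: O, bond orders sum to 2 (valence 2) → 0 H
  atom 8: aromatic c, 3 neighbours → 0 H
  atom 9: C, bond orders sum to 4 (valence 4) → 0 H
  atom 10: O, bond orders sum to 2 (valence 2) → 0 H
  atom 11: N, bond orders sum to 1 (valence 3) → 2 H
  atom 12: aromatic c, 3 neighbours → 0 H
  atom 13: C, bond orders sum to 4 (valence 4) → 0 H
  atom 14: O, bond orders sum to 2 (valence 2) → 0 H
  atom 15: O, bond orders sum to 2 (valence 2) → 0 H
  atom 16: C, bond orders sum to 1 (valence 4) → 3 H
  atom 17: aromatic c, 3 neighbours → 0 H
  atom 18: aromatic c, 3 neighbours → 0 H
  atom 19: aromatic c, 2 neighbours → 1 H
  atom 20: aromatic c, 2 neighbours → 1 H
  atom 21: aromatic c, 2 neighbours → 1 H
  atom 22: aromatic c, 2 neighbours → 1 H
  atom 23: aromatic c, 3 neighbours → 0 H
  atom 24: C, bond orders sum to 4 (valence 4) → 0 H
  atom 25: O, bond orders sum to 2 (valence 2) → 0 H
  atom 26: O, bond orders sum to 2 (valence 2) → 0 H
  atom 27: C, bond orders sum to 1 (valence 4) → 3 H
Totals → C:18, H:16, N:2, O:7.

C18H16N2O7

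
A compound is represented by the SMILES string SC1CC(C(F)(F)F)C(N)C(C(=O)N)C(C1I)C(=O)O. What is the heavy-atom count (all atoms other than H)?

Every atom symbol written in the SMILES (organic subset) is one heavy atom; implicit H are not written.
Heavy atoms by element → C:10, F:3, I:1, N:2, O:3, S:1.
Total: 20.

20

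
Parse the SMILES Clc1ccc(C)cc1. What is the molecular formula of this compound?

Walk through each heavy atom and fill implicit hydrogens from standard valence (C 4, N 3, O 2, S 2, halogen 1); for lowercase aromatic atoms, an aromatic c carries 1 H when it has two neighbours and 0 H with three, and aromatic n carries 0 H:
  atom 1: Cl (halogen, monovalent) → 0 H
  atom 2: aromatic c, 3 neighbours → 0 H
  atom 3: aromatic c, 2 neighbours → 1 H
  atom 4: aromatic c, 2 neighbours → 1 H
  atom 5: aromatic c, 3 neighbours → 0 H
  atom 6: C, bond orders sum to 1 (valence 4) → 3 H
  atom 7: aromatic c, 2 neighbours → 1 H
  atom 8: aromatic c, 2 neighbours → 1 H
Totals → C:7, H:7, Cl:1.
In Hill order: C7H7Cl.

C7H7Cl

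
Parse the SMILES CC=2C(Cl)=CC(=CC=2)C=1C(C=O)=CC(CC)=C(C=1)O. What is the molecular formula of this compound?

Walk through each heavy atom and fill implicit hydrogens from standard valence (C 4, N 3, O 2, S 2, halogen 1):
  atom 1: C, bond orders sum to 1 (valence 4) → 3 H
  atom 2: C, bond orders sum to 4 (valence 4) → 0 H
  atom 3: C, bond orders sum to 4 (valence 4) → 0 H
  atom 4: Cl (halogen, monovalent) → 0 H
  atom 5: C, bond orders sum to 3 (valence 4) → 1 H
  atom 6: C, bond orders sum to 4 (valence 4) → 0 H
  atom 7: C, bond orders sum to 3 (valence 4) → 1 H
  atom 8: C, bond orders sum to 3 (valence 4) → 1 H
  atom 9: C, bond orders sum to 4 (valence 4) → 0 H
  atom 10: C, bond orders sum to 4 (valence 4) → 0 H
  atom 11: C, bond orders sum to 3 (valence 4) → 1 H
  atom 12: O, bond orders sum to 2 (valence 2) → 0 H
  atom 13: C, bond orders sum to 3 (valence 4) → 1 H
  atom 14: C, bond orders sum to 4 (valence 4) → 0 H
  atom 15: C, bond orders sum to 2 (valence 4) → 2 H
  atom 16: C, bond orders sum to 1 (valence 4) → 3 H
  atom 17: C, bond orders sum to 4 (valence 4) → 0 H
  atom 18: C, bond orders sum to 3 (valence 4) → 1 H
  atom 19: O, bond orders sum to 1 (valence 2) → 1 H
Totals → C:16, H:15, Cl:1, O:2.
In Hill order: C16H15ClO2.

C16H15ClO2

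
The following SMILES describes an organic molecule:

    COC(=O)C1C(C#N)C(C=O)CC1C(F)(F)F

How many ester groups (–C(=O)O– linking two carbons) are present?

The ester motif appears at heavy-atom position 3 in the SMILES.
Other groups present: 1 aldehyde, 1 nitrile.
Ester count: 1.

1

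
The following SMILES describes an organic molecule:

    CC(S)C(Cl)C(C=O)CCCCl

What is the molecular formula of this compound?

Walk through each heavy atom and fill implicit hydrogens from standard valence (C 4, N 3, O 2, S 2, halogen 1):
  atom 1: C, bond orders sum to 1 (valence 4) → 3 H
  atom 2: C, bond orders sum to 3 (valence 4) → 1 H
  atom 3: S, bond orders sum to 1 (valence 2) → 1 H
  atom 4: C, bond orders sum to 3 (valence 4) → 1 H
  atom 5: Cl (halogen, monovalent) → 0 H
  atom 6: C, bond orders sum to 3 (valence 4) → 1 H
  atom 7: C, bond orders sum to 3 (valence 4) → 1 H
  atom 8: O, bond orders sum to 2 (valence 2) → 0 H
  atom 9: C, bond orders sum to 2 (valence 4) → 2 H
  atom 10: C, bond orders sum to 2 (valence 4) → 2 H
  atom 11: C, bond orders sum to 2 (valence 4) → 2 H
  atom 12: Cl (halogen, monovalent) → 0 H
Totals → C:8, H:14, Cl:2, O:1, S:1.
In Hill order: C8H14Cl2OS.

C8H14Cl2OS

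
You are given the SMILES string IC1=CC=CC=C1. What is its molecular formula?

C6H5I

Walk through each heavy atom and fill implicit hydrogens from standard valence (C 4, N 3, O 2, S 2, halogen 1):
  atom 1: I (halogen, monovalent) → 0 H
  atom 2: C, bond orders sum to 4 (valence 4) → 0 H
  atom 3: C, bond orders sum to 3 (valence 4) → 1 H
  atom 4: C, bond orders sum to 3 (valence 4) → 1 H
  atom 5: C, bond orders sum to 3 (valence 4) → 1 H
  atom 6: C, bond orders sum to 3 (valence 4) → 1 H
  atom 7: C, bond orders sum to 3 (valence 4) → 1 H
Totals → C:6, H:5, I:1.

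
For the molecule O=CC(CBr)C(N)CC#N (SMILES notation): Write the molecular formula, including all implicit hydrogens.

Walk through each heavy atom and fill implicit hydrogens from standard valence (C 4, N 3, O 2, S 2, halogen 1):
  atom 1: O, bond orders sum to 2 (valence 2) → 0 H
  atom 2: C, bond orders sum to 3 (valence 4) → 1 H
  atom 3: C, bond orders sum to 3 (valence 4) → 1 H
  atom 4: C, bond orders sum to 2 (valence 4) → 2 H
  atom 5: Br (halogen, monovalent) → 0 H
  atom 6: C, bond orders sum to 3 (valence 4) → 1 H
  atom 7: N, bond orders sum to 1 (valence 3) → 2 H
  atom 8: C, bond orders sum to 2 (valence 4) → 2 H
  atom 9: C, bond orders sum to 4 (valence 4) → 0 H
  atom 10: N, bond orders sum to 3 (valence 3) → 0 H
Totals → C:6, H:9, Br:1, N:2, O:1.
In Hill order: C6H9BrN2O.

C6H9BrN2O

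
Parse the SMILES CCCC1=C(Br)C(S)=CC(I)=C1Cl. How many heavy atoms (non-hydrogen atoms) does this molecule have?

13

Every atom symbol written in the SMILES (organic subset) is one heavy atom; implicit H are not written.
Heavy atoms by element → Br:1, C:9, Cl:1, I:1, S:1.
Total: 13.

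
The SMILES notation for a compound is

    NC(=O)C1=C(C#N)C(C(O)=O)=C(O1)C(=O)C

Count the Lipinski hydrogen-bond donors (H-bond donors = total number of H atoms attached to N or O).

Donors: find every N or O and count the H atoms it carries.
  atom 1 (N): bond orders sum to 1 → 2 H
  atom 3 (O): bond orders sum to 2 → 0 H
  atom 7 (N): bond orders sum to 3 → 0 H
  atom 10 (O): bond orders sum to 1 → 1 H
  atom 11 (O): bond orders sum to 2 → 0 H
  atom 13 (O): bond orders sum to 2 → 0 H
  atom 15 (O): bond orders sum to 2 → 0 H
Lipinski HBD = 3.

3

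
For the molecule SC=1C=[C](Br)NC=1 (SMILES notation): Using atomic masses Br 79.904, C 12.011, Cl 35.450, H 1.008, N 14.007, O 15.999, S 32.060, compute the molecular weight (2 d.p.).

178.05 g/mol

First, the molecular formula is C4H4BrNS (counting implicit H from valence).
  Br: 1 × 79.904 = 79.904
  C: 4 × 12.011 = 48.044
  H: 4 × 1.008 = 4.032
  N: 1 × 14.007 = 14.007
  S: 1 × 32.060 = 32.060
Sum: 1×79.904 + 4×12.011 + 4×1.008 + 1×14.007 + 1×32.060 = 178.047 → 178.05 g/mol.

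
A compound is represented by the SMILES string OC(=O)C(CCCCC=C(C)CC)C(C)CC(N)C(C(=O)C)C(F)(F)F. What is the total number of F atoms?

3

Scan the SMILES for F atoms (remember two-letter symbols like Cl and Br are single atoms).
Fluorine count: 3.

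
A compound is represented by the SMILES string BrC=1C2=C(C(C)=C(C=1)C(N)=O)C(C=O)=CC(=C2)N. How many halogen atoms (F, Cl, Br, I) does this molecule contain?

1

Halogen atoms appear at heavy-atom position 1 (1×Br).
Other groups present: 1 aldehyde, 1 amide, 1 primary amine.
Halogen count: 1.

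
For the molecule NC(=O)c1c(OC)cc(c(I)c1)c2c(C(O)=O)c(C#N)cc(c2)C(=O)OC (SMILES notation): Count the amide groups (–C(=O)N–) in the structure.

1

The amide motif appears at heavy-atom position 2 in the SMILES.
Other groups present: 1 carboxylic acid, 1 ester, 1 ether, 1 nitrile.
Amide count: 1.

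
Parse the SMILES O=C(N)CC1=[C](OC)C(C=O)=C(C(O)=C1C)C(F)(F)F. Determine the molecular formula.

Walk through each heavy atom and fill implicit hydrogens from standard valence (C 4, N 3, O 2, S 2, halogen 1):
  atom 1: O, bond orders sum to 2 (valence 2) → 0 H
  atom 2: C, bond orders sum to 4 (valence 4) → 0 H
  atom 3: N, bond orders sum to 1 (valence 3) → 2 H
  atom 4: C, bond orders sum to 2 (valence 4) → 2 H
  atom 5: C, bond orders sum to 4 (valence 4) → 0 H
  atom 6: C with explicit H count 0
  atom 7: O, bond orders sum to 2 (valence 2) → 0 H
  atom 8: C, bond orders sum to 1 (valence 4) → 3 H
  atom 9: C, bond orders sum to 4 (valence 4) → 0 H
  atom 10: C, bond orders sum to 3 (valence 4) → 1 H
  atom 11: O, bond orders sum to 2 (valence 2) → 0 H
  atom 12: C, bond orders sum to 4 (valence 4) → 0 H
  atom 13: C, bond orders sum to 4 (valence 4) → 0 H
  atom 14: O, bond orders sum to 1 (valence 2) → 1 H
  atom 15: C, bond orders sum to 4 (valence 4) → 0 H
  atom 16: C, bond orders sum to 1 (valence 4) → 3 H
  atom 17: C, bond orders sum to 4 (valence 4) → 0 H
  atom 18: F (halogen, monovalent) → 0 H
  atom 19: F (halogen, monovalent) → 0 H
  atom 20: F (halogen, monovalent) → 0 H
Totals → C:12, H:12, F:3, N:1, O:4.
In Hill order: C12H12F3NO4.

C12H12F3NO4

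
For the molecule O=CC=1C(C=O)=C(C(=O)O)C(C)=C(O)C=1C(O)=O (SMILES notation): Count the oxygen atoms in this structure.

7

Scan the SMILES for O atoms (remember two-letter symbols like Cl and Br are single atoms).
Oxygen count: 7.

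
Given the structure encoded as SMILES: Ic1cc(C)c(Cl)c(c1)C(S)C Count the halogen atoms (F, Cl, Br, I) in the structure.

2

Halogen atoms appear at heavy-atom positions 1, 7 (1×Cl, 1×I).
Other groups present: 1 thiol.
Halogen count: 2.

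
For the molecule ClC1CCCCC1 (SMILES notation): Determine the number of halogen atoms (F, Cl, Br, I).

1

Halogen atoms appear at heavy-atom position 1 (1×Cl).
Halogen count: 1.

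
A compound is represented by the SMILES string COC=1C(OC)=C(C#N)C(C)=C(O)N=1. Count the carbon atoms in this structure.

9

Count every carbon token in the SMILES (each C, including those in ring-closure positions and inside branches).
Carbon count: 9.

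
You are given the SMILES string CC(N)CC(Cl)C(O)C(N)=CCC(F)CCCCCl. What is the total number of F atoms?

Scan the SMILES for F atoms (remember two-letter symbols like Cl and Br are single atoms).
Fluorine count: 1.

1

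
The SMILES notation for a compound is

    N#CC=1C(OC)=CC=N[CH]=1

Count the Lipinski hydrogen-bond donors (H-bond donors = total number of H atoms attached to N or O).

0

Donors: find every N or O and count the H atoms it carries.
  atom 1 (N): bond orders sum to 3 → 0 H
  atom 5 (O): bond orders sum to 2 → 0 H
  atom 9 (N): bond orders sum to 3 → 0 H
Lipinski HBD = 0.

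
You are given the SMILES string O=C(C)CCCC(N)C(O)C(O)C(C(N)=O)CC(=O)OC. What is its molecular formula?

C13H24N2O6

Walk through each heavy atom and fill implicit hydrogens from standard valence (C 4, N 3, O 2, S 2, halogen 1):
  atom 1: O, bond orders sum to 2 (valence 2) → 0 H
  atom 2: C, bond orders sum to 4 (valence 4) → 0 H
  atom 3: C, bond orders sum to 1 (valence 4) → 3 H
  atom 4: C, bond orders sum to 2 (valence 4) → 2 H
  atom 5: C, bond orders sum to 2 (valence 4) → 2 H
  atom 6: C, bond orders sum to 2 (valence 4) → 2 H
  atom 7: C, bond orders sum to 3 (valence 4) → 1 H
  atom 8: N, bond orders sum to 1 (valence 3) → 2 H
  atom 9: C, bond orders sum to 3 (valence 4) → 1 H
  atom 10: O, bond orders sum to 1 (valence 2) → 1 H
  atom 11: C, bond orders sum to 3 (valence 4) → 1 H
  atom 12: O, bond orders sum to 1 (valence 2) → 1 H
  atom 13: C, bond orders sum to 3 (valence 4) → 1 H
  atom 14: C, bond orders sum to 4 (valence 4) → 0 H
  atom 15: N, bond orders sum to 1 (valence 3) → 2 H
  atom 16: O, bond orders sum to 2 (valence 2) → 0 H
  atom 17: C, bond orders sum to 2 (valence 4) → 2 H
  atom 18: C, bond orders sum to 4 (valence 4) → 0 H
  atom 19: O, bond orders sum to 2 (valence 2) → 0 H
  atom 20: O, bond orders sum to 2 (valence 2) → 0 H
  atom 21: C, bond orders sum to 1 (valence 4) → 3 H
Totals → C:13, H:24, N:2, O:6.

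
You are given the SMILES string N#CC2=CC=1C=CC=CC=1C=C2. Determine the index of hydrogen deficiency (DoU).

9

Molecular formula: C11H7N.
DoU = (2C + 2 + N − H − X) / 2, where X is the halogen count and O/S are ignored.
    = (2·11 + 2 + 1 − 7 − 0) / 2 = 18 / 2 = 9.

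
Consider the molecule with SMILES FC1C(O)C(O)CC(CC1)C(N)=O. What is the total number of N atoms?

1

Scan the SMILES for N atoms (remember two-letter symbols like Cl and Br are single atoms).
Nitrogen count: 1.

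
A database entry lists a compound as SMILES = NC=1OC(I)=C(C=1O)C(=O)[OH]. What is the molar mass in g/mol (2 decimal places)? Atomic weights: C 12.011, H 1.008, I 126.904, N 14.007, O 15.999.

First, the molecular formula is C5H4INO4 (counting implicit H from valence).
  C: 5 × 12.011 = 60.055
  H: 4 × 1.008 = 4.032
  I: 1 × 126.904 = 126.904
  N: 1 × 14.007 = 14.007
  O: 4 × 15.999 = 63.996
Sum: 5×12.011 + 4×1.008 + 1×126.904 + 1×14.007 + 4×15.999 = 268.994 → 268.99 g/mol.

268.99 g/mol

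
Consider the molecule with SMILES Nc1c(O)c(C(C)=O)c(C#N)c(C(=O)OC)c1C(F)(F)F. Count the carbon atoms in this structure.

12

Count every carbon token in the SMILES (each C, including those in ring-closure positions and inside branches).
Carbon count: 12.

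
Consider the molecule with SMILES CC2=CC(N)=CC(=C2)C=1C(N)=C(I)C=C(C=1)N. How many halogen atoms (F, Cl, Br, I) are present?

1

Halogen atoms appear at heavy-atom position 13 (1×I).
Other groups present: 3 primary amine.
Halogen count: 1.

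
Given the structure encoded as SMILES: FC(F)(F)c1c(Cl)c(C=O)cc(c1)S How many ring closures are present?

1

In SMILES, each pair of matching ring-closure digits denotes one ring-closing bond; the number of such bonds equals the number of independent rings.
Ring-closure bonds here: 1.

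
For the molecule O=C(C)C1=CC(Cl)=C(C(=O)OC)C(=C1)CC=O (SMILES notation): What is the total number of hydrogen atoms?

Walk through each heavy atom and fill implicit hydrogens from standard valence (C 4, N 3, O 2, S 2, halogen 1):
  atom 1: O, bond orders sum to 2 (valence 2) → 0 H
  atom 2: C, bond orders sum to 4 (valence 4) → 0 H
  atom 3: C, bond orders sum to 1 (valence 4) → 3 H
  atom 4: C, bond orders sum to 4 (valence 4) → 0 H
  atom 5: C, bond orders sum to 3 (valence 4) → 1 H
  atom 6: C, bond orders sum to 4 (valence 4) → 0 H
  atom 7: Cl (halogen, monovalent) → 0 H
  atom 8: C, bond orders sum to 4 (valence 4) → 0 H
  atom 9: C, bond orders sum to 4 (valence 4) → 0 H
  atom 10: O, bond orders sum to 2 (valence 2) → 0 H
  atom 11: O, bond orders sum to 2 (valence 2) → 0 H
  atom 12: C, bond orders sum to 1 (valence 4) → 3 H
  atom 13: C, bond orders sum to 4 (valence 4) → 0 H
  atom 14: C, bond orders sum to 3 (valence 4) → 1 H
  atom 15: C, bond orders sum to 2 (valence 4) → 2 H
  atom 16: C, bond orders sum to 3 (valence 4) → 1 H
  atom 17: O, bond orders sum to 2 (valence 2) → 0 H
Total hydrogens: 11.

11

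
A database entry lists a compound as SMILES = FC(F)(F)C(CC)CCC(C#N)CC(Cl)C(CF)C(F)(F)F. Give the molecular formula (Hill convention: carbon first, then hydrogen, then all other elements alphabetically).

C13H17ClF7N

Walk through each heavy atom and fill implicit hydrogens from standard valence (C 4, N 3, O 2, S 2, halogen 1):
  atom 1: F (halogen, monovalent) → 0 H
  atom 2: C, bond orders sum to 4 (valence 4) → 0 H
  atom 3: F (halogen, monovalent) → 0 H
  atom 4: F (halogen, monovalent) → 0 H
  atom 5: C, bond orders sum to 3 (valence 4) → 1 H
  atom 6: C, bond orders sum to 2 (valence 4) → 2 H
  atom 7: C, bond orders sum to 1 (valence 4) → 3 H
  atom 8: C, bond orders sum to 2 (valence 4) → 2 H
  atom 9: C, bond orders sum to 2 (valence 4) → 2 H
  atom 10: C, bond orders sum to 3 (valence 4) → 1 H
  atom 11: C, bond orders sum to 4 (valence 4) → 0 H
  atom 12: N, bond orders sum to 3 (valence 3) → 0 H
  atom 13: C, bond orders sum to 2 (valence 4) → 2 H
  atom 14: C, bond orders sum to 3 (valence 4) → 1 H
  atom 15: Cl (halogen, monovalent) → 0 H
  atom 16: C, bond orders sum to 3 (valence 4) → 1 H
  atom 17: C, bond orders sum to 2 (valence 4) → 2 H
  atom 18: F (halogen, monovalent) → 0 H
  atom 19: C, bond orders sum to 4 (valence 4) → 0 H
  atom 20: F (halogen, monovalent) → 0 H
  atom 21: F (halogen, monovalent) → 0 H
  atom 22: F (halogen, monovalent) → 0 H
Totals → C:13, H:17, Cl:1, F:7, N:1.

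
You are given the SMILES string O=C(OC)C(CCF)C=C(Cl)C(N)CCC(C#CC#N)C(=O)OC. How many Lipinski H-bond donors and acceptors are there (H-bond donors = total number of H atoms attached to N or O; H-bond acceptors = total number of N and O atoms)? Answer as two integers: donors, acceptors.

Donors: find every N or O and count the H atoms it carries.
  atom 1 (O): bond orders sum to 2 → 0 H
  atom 3 (O): bond orders sum to 2 → 0 H
  atom 13 (N): bond orders sum to 1 → 2 H
  atom 20 (N): bond orders sum to 3 → 0 H
  atom 22 (O): bond orders sum to 2 → 0 H
  atom 23 (O): bond orders sum to 2 → 0 H
Lipinski HBD = 2.
Acceptors: N atoms = 2, O atoms = 4 → HBA = 6.

2, 6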